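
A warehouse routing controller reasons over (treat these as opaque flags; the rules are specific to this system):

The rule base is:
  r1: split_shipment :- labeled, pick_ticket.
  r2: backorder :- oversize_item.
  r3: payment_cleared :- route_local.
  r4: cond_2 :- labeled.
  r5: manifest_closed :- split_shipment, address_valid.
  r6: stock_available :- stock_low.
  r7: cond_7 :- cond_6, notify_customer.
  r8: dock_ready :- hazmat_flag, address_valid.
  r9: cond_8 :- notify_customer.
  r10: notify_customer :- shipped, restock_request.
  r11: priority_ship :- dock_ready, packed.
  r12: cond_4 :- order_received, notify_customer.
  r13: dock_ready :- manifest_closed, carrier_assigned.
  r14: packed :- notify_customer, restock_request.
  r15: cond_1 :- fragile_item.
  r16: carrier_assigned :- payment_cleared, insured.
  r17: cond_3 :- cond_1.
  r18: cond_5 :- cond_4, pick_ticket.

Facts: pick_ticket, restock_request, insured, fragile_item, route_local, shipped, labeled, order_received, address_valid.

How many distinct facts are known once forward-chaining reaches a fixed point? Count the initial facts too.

23

Round 1: r1 [split_shipment :- labeled, pick_ticket.]; r3 [payment_cleared :- route_local.]; r4 [cond_2 :- labeled.]; r10 [notify_customer :- shipped, restock_request.]; r15 [cond_1 :- fragile_item.]. New: split_shipment, payment_cleared, cond_2, notify_customer, cond_1.
Round 2: r5 [manifest_closed :- split_shipment, address_valid.]; r9 [cond_8 :- notify_customer.]; r12 [cond_4 :- order_received, notify_customer.]; r14 [packed :- notify_customer, restock_request.]; r16 [carrier_assigned :- payment_cleared, insured.]; r17 [cond_3 :- cond_1.]. New: manifest_closed, cond_8, cond_4, packed, carrier_assigned, cond_3.
Round 3: r13 [dock_ready :- manifest_closed, carrier_assigned.]; r18 [cond_5 :- cond_4, pick_ticket.]. New: dock_ready, cond_5.
Round 4: r11 [priority_ship :- dock_ready, packed.]. New: priority_ship.
Closure: {address_valid, carrier_assigned, cond_1, cond_2, cond_3, cond_4, cond_5, cond_8, dock_ready, fragile_item, insured, labeled, manifest_closed, notify_customer, order_received, packed, payment_cleared, pick_ticket, priority_ship, restock_request, route_local, shipped, split_shipment} — 23 facts.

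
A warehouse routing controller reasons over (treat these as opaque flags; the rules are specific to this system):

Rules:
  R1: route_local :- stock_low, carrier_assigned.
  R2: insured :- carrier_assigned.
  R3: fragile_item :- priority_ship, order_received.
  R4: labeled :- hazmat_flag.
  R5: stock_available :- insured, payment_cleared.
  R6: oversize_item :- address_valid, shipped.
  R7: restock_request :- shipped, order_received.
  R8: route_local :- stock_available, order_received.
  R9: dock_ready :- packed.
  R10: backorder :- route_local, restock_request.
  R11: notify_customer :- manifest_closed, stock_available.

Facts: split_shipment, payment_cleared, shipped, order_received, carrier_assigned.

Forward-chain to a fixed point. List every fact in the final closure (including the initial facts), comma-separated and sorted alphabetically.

backorder, carrier_assigned, insured, order_received, payment_cleared, restock_request, route_local, shipped, split_shipment, stock_available

Round 1 — R2, R7, derive insured, restock_request.
Round 2 — R5, derive stock_available.
Round 3 — R8, derive route_local.
Round 4 — R10, derive backorder.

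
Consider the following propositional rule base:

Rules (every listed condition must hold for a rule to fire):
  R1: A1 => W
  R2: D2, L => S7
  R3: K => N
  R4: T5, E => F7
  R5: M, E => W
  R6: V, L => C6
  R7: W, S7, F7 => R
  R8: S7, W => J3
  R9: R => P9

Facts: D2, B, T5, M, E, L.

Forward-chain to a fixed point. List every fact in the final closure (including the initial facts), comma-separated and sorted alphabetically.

B, D2, E, F7, J3, L, M, P9, R, S7, T5, W

Round 1 — R2, R4, R5, derive S7, F7, W.
Round 2 — R7, R8, derive R, J3.
Round 3 — R9, derive P9.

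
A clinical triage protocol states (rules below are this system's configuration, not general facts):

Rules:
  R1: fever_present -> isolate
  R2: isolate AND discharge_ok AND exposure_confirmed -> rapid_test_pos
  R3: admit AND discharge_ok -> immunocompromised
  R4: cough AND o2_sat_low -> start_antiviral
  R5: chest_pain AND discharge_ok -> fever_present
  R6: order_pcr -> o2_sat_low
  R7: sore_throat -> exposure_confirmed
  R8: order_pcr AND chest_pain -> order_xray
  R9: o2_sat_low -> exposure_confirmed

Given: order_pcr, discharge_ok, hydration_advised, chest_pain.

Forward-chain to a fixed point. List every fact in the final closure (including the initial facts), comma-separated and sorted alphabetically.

Round 1 fires R5, R6, R8, giving fever_present, o2_sat_low, order_xray.
Round 2 fires R1, R9, giving isolate, exposure_confirmed.
Round 3 fires R2, giving rapid_test_pos.

chest_pain, discharge_ok, exposure_confirmed, fever_present, hydration_advised, isolate, o2_sat_low, order_pcr, order_xray, rapid_test_pos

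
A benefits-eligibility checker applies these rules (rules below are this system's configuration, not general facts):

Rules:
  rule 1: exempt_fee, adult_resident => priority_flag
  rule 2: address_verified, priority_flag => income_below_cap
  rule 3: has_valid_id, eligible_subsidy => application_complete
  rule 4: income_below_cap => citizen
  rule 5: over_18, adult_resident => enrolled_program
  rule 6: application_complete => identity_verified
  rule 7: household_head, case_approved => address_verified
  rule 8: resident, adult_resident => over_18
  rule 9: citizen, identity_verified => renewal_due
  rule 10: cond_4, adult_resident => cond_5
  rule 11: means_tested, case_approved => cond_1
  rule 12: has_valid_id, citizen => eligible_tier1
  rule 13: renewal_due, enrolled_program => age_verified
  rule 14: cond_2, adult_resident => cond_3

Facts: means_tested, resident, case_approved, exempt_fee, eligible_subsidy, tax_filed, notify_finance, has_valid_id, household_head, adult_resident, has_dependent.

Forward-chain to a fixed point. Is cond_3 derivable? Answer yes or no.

no

Round 1: rule 1 [exempt_fee, adult_resident => priority_flag]; rule 3 [has_valid_id, eligible_subsidy => application_complete]; rule 7 [household_head, case_approved => address_verified]; rule 8 [resident, adult_resident => over_18]; rule 11 [means_tested, case_approved => cond_1]. Adds priority_flag, application_complete, address_verified, over_18, cond_1.
Round 2: rule 2 [address_verified, priority_flag => income_below_cap]; rule 5 [over_18, adult_resident => enrolled_program]; rule 6 [application_complete => identity_verified]. Adds income_below_cap, enrolled_program, identity_verified.
Round 3: rule 4 [income_below_cap => citizen]. Adds citizen.
Round 4: rule 9 [citizen, identity_verified => renewal_due]; rule 12 [has_valid_id, citizen => eligible_tier1]. Adds renewal_due, eligible_tier1.
Round 5: rule 13 [renewal_due, enrolled_program => age_verified]. Adds age_verified.
Fixed point reached. cond_3 is concluded only by rule 14; rule 14 needs cond_2 (never derived).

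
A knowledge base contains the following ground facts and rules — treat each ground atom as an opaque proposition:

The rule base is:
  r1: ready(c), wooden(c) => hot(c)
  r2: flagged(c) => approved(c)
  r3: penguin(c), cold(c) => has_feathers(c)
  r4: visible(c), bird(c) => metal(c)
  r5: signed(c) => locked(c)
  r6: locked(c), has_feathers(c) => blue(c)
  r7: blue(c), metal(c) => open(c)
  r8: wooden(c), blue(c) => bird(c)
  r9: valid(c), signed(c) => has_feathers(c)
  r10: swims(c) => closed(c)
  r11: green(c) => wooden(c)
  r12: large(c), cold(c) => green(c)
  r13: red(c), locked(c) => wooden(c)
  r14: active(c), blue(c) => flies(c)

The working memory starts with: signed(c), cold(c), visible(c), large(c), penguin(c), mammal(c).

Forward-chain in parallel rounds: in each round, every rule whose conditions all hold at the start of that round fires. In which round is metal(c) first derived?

Round 1: r3 [penguin(c), cold(c) => has_feathers(c)]; r5 [signed(c) => locked(c)]; r12 [large(c), cold(c) => green(c)]. New: has_feathers(c), locked(c), green(c).
Round 2: r6 [locked(c), has_feathers(c) => blue(c)]; r11 [green(c) => wooden(c)]. New: blue(c), wooden(c).
Round 3: r8 [wooden(c), blue(c) => bird(c)]. New: bird(c).
Round 4: r4 [visible(c), bird(c) => metal(c)]. New: metal(c).
metal(c) first appears in round 4.

4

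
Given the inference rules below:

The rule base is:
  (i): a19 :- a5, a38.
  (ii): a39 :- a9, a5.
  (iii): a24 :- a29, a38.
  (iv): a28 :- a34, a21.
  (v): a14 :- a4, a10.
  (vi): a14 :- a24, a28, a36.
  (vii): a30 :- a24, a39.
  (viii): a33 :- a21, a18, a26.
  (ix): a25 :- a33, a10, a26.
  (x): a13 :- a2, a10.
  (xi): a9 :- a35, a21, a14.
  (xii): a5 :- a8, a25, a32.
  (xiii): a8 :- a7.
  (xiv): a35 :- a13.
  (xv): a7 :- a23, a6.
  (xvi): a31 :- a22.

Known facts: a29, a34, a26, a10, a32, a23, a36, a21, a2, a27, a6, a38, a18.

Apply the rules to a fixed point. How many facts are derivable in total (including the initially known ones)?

27

Round 1: (iii) [a24 :- a29, a38.]; (iv) [a28 :- a34, a21.]; (viii) [a33 :- a21, a18, a26.]; (x) [a13 :- a2, a10.]; (xv) [a7 :- a23, a6.]. Adds a24, a28, a33, a13, a7.
Round 2: (vi) [a14 :- a24, a28, a36.]; (ix) [a25 :- a33, a10, a26.]; (xiii) [a8 :- a7.]; (xiv) [a35 :- a13.]. Adds a14, a25, a8, a35.
Round 3: (xi) [a9 :- a35, a21, a14.]; (xii) [a5 :- a8, a25, a32.]. Adds a9, a5.
Round 4: (i) [a19 :- a5, a38.]; (ii) [a39 :- a9, a5.]. Adds a19, a39.
Round 5: (vii) [a30 :- a24, a39.]. Adds a30.
Closure: {a10, a13, a14, a18, a19, a2, a21, a23, a24, a25, a26, a27, a28, a29, a30, a32, a33, a34, a35, a36, a38, a39, a5, a6, a7, a8, a9} — 27 facts.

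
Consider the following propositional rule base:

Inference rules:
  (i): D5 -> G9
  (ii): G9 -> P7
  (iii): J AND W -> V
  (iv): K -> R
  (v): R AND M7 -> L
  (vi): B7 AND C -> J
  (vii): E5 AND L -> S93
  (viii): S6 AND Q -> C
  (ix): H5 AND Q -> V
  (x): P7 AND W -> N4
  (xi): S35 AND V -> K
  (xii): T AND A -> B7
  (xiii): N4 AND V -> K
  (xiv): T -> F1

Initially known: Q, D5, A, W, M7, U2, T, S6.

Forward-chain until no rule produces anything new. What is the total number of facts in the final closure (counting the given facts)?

19

Round 1: (i) [D5 -> G9]; (viii) [S6 AND Q -> C]; (xii) [T AND A -> B7]; (xiv) [T -> F1]. New: G9, C, B7, F1.
Round 2: (ii) [G9 -> P7]; (vi) [B7 AND C -> J]. New: P7, J.
Round 3: (iii) [J AND W -> V]; (x) [P7 AND W -> N4]. New: V, N4.
Round 4: (xiii) [N4 AND V -> K]. New: K.
Round 5: (iv) [K -> R]. New: R.
Round 6: (v) [R AND M7 -> L]. New: L.
Closure: {A, B7, C, D5, F1, G9, J, K, L, M7, N4, P7, Q, R, S6, T, U2, V, W} — 19 facts.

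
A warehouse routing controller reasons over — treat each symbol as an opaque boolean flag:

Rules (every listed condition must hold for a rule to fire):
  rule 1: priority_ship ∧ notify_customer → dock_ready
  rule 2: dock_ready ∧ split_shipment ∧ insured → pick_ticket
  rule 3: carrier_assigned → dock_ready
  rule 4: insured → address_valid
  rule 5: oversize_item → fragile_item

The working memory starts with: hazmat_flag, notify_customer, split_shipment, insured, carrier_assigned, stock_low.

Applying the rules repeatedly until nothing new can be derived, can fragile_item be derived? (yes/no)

Round 1: rule 3 [carrier_assigned → dock_ready]; rule 4 [insured → address_valid]. New: dock_ready, address_valid.
Round 2: rule 2 [dock_ready ∧ split_shipment ∧ insured → pick_ticket]. New: pick_ticket.
Fixed point reached. fragile_item is concluded only by rule 5; rule 5 needs oversize_item (never derived).

no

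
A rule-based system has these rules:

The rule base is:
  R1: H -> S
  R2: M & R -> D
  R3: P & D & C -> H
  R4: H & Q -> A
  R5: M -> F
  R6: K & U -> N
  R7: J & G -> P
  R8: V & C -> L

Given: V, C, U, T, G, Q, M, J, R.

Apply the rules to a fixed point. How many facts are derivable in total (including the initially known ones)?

16

Round 1 fires R2, R5, R7, R8, giving D, F, P, L.
Round 2 fires R3, giving H.
Round 3 fires R1, R4, giving S, A.
Closure: {A, C, D, F, G, H, J, L, M, P, Q, R, S, T, U, V} — 16 facts.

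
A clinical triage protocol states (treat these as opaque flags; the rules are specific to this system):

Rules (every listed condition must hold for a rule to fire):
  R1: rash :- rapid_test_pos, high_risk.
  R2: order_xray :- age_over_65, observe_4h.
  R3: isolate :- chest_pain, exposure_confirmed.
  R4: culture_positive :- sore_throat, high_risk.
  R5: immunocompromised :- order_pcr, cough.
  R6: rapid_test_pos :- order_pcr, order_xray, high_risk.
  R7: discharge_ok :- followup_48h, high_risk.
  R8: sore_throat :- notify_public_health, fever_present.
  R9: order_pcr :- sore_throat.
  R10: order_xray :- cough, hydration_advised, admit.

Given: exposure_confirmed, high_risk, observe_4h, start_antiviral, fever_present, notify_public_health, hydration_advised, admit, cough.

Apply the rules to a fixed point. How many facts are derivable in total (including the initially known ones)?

Round 1 fires R8, R10, giving sore_throat, order_xray.
Round 2 fires R4, R9, giving culture_positive, order_pcr.
Round 3 fires R5, R6, giving immunocompromised, rapid_test_pos.
Round 4 fires R1, giving rash.
Closure: {admit, cough, culture_positive, exposure_confirmed, fever_present, high_risk, hydration_advised, immunocompromised, notify_public_health, observe_4h, order_pcr, order_xray, rapid_test_pos, rash, sore_throat, start_antiviral} — 16 facts.

16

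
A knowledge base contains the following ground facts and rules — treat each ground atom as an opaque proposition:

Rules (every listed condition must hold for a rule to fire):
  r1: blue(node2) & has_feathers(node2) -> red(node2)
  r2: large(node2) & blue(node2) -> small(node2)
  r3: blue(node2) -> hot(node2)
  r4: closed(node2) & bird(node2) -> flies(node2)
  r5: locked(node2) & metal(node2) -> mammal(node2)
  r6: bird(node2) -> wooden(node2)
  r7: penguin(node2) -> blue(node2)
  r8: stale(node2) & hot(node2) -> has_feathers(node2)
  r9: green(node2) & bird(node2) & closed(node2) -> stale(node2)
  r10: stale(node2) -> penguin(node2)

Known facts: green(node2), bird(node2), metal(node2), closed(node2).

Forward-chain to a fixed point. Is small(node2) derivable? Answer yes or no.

Round 1: r4 [closed(node2) & bird(node2) -> flies(node2)]; r6 [bird(node2) -> wooden(node2)]; r9 [green(node2) & bird(node2) & closed(node2) -> stale(node2)]. New: flies(node2), wooden(node2), stale(node2).
Round 2: r10 [stale(node2) -> penguin(node2)]. New: penguin(node2).
Round 3: r7 [penguin(node2) -> blue(node2)]. New: blue(node2).
Round 4: r3 [blue(node2) -> hot(node2)]. New: hot(node2).
Round 5: r8 [stale(node2) & hot(node2) -> has_feathers(node2)]. New: has_feathers(node2).
Round 6: r1 [blue(node2) & has_feathers(node2) -> red(node2)]. New: red(node2).
Fixed point reached. small(node2) is concluded only by r2; r2 needs large(node2) (never derived).

no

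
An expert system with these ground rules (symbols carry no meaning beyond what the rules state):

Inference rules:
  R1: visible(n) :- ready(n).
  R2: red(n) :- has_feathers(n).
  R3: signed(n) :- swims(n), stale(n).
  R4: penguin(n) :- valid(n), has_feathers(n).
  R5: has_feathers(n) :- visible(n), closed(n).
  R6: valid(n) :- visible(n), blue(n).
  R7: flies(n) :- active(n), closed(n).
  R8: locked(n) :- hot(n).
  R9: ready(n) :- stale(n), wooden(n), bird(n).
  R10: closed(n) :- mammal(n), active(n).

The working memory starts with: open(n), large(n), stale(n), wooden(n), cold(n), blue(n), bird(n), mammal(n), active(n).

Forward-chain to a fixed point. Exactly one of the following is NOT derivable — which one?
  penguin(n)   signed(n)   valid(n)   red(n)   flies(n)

signed(n)

Round 1 — R9, R10, derive ready(n), closed(n).
Round 2 — R1, R7, derive visible(n), flies(n).
Round 3 — R5, R6, derive has_feathers(n), valid(n).
Round 4 — R2, R4, derive red(n), penguin(n).
Derived: valid(n) (round 3), flies(n) (round 2), red(n) (round 4), penguin(n) (round 4). signed(n) never appears in any round.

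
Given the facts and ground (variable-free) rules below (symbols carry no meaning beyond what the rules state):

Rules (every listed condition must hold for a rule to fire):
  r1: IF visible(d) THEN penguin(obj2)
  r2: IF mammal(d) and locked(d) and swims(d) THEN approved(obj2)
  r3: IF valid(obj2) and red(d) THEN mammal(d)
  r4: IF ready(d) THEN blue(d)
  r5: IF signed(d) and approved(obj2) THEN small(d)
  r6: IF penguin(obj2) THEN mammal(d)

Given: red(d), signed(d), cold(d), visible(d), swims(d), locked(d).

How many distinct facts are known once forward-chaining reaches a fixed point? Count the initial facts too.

[1] r1 [IF visible(d) THEN penguin(obj2)]. ⇒ new: penguin(obj2).
[2] r6 [IF penguin(obj2) THEN mammal(d)]. ⇒ new: mammal(d).
[3] r2 [IF mammal(d) and locked(d) and swims(d) THEN approved(obj2)]. ⇒ new: approved(obj2).
[4] r5 [IF signed(d) and approved(obj2) THEN small(d)]. ⇒ new: small(d).
Closure: {approved(obj2), cold(d), locked(d), mammal(d), penguin(obj2), red(d), signed(d), small(d), swims(d), visible(d)} — 10 facts.

10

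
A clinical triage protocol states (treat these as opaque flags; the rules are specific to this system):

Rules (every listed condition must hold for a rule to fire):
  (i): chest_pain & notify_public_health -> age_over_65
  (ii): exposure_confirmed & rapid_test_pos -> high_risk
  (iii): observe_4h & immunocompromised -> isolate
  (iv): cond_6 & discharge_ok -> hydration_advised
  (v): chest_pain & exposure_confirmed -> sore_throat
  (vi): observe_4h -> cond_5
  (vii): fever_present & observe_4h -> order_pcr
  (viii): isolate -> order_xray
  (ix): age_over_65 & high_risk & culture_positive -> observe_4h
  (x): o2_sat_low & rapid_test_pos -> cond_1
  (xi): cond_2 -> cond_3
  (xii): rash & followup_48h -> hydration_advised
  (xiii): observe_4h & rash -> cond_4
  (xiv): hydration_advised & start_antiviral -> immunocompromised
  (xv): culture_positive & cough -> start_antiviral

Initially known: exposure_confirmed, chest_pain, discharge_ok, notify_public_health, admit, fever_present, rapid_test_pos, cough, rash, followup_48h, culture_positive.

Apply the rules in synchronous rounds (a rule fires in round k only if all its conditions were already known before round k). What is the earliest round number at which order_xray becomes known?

Round 1 — (i), (ii), (v), (xii), (xv), derive age_over_65, high_risk, sore_throat, hydration_advised, start_antiviral.
Round 2 — (ix), (xiv), derive observe_4h, immunocompromised.
Round 3 — (iii), (vi), (vii), (xiii), derive isolate, cond_5, order_pcr, cond_4.
Round 4 — (viii), derive order_xray.
order_xray first appears in round 4.

4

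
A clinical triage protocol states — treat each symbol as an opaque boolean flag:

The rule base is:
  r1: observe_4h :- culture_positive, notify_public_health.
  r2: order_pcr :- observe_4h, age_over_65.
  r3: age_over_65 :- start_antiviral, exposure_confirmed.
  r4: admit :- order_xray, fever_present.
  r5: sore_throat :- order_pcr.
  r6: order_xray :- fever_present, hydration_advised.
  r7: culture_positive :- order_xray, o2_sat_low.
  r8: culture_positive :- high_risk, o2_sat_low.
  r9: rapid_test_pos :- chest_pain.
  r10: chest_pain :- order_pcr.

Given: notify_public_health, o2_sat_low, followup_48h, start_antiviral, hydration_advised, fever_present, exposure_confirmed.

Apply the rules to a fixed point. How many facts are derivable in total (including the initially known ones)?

Round 1: r3 [age_over_65 :- start_antiviral, exposure_confirmed.]; r6 [order_xray :- fever_present, hydration_advised.]. New: age_over_65, order_xray.
Round 2: r4 [admit :- order_xray, fever_present.]; r7 [culture_positive :- order_xray, o2_sat_low.]. New: admit, culture_positive.
Round 3: r1 [observe_4h :- culture_positive, notify_public_health.]. New: observe_4h.
Round 4: r2 [order_pcr :- observe_4h, age_over_65.]. New: order_pcr.
Round 5: r5 [sore_throat :- order_pcr.]; r10 [chest_pain :- order_pcr.]. New: sore_throat, chest_pain.
Round 6: r9 [rapid_test_pos :- chest_pain.]. New: rapid_test_pos.
Closure: {admit, age_over_65, chest_pain, culture_positive, exposure_confirmed, fever_present, followup_48h, hydration_advised, notify_public_health, o2_sat_low, observe_4h, order_pcr, order_xray, rapid_test_pos, sore_throat, start_antiviral} — 16 facts.

16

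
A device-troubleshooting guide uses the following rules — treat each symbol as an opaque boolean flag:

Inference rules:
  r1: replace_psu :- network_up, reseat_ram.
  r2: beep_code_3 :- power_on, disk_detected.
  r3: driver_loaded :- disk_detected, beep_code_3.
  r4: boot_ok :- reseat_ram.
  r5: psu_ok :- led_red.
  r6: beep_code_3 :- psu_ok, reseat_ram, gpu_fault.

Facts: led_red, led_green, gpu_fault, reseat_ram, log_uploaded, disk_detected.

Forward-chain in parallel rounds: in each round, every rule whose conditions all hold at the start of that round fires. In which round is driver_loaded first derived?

Round 1: r4 [boot_ok :- reseat_ram.]; r5 [psu_ok :- led_red.]. New: boot_ok, psu_ok.
Round 2: r6 [beep_code_3 :- psu_ok, reseat_ram, gpu_fault.]. New: beep_code_3.
Round 3: r3 [driver_loaded :- disk_detected, beep_code_3.]. New: driver_loaded.
driver_loaded first appears in round 3.

3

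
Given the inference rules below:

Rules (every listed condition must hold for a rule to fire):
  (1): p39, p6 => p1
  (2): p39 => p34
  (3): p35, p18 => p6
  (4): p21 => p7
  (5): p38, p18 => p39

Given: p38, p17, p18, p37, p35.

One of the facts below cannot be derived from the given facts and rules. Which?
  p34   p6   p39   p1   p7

Round 1: (3) [p35, p18 => p6]; (5) [p38, p18 => p39]. New: p6, p39.
Round 2: (1) [p39, p6 => p1]; (2) [p39 => p34]. New: p1, p34.
Derived: p1 (round 2), p34 (round 2), p39 (round 1), p6 (round 1). p7 never appears in any round.

p7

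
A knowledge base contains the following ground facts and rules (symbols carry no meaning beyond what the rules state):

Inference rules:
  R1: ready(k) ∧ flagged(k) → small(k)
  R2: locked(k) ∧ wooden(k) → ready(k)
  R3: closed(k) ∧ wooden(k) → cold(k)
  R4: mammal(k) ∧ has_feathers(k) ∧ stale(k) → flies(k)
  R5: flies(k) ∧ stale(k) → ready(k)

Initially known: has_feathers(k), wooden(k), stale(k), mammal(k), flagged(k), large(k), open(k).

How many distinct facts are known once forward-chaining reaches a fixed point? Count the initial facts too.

10

Round 1 — R4, derive flies(k).
Round 2 — R5, derive ready(k).
Round 3 — R1, derive small(k).
Closure: {flagged(k), flies(k), has_feathers(k), large(k), mammal(k), open(k), ready(k), small(k), stale(k), wooden(k)} — 10 facts.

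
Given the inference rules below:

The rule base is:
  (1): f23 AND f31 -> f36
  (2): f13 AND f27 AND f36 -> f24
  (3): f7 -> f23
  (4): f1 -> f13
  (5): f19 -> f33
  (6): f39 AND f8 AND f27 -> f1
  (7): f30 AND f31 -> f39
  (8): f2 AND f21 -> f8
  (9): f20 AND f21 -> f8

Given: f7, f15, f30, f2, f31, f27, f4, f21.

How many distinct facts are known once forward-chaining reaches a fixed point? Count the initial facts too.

Round 1: (3) [f7 -> f23]; (7) [f30 AND f31 -> f39]; (8) [f2 AND f21 -> f8]. New: f23, f39, f8.
Round 2: (1) [f23 AND f31 -> f36]; (6) [f39 AND f8 AND f27 -> f1]. New: f36, f1.
Round 3: (4) [f1 -> f13]. New: f13.
Round 4: (2) [f13 AND f27 AND f36 -> f24]. New: f24.
Closure: {f1, f13, f15, f2, f21, f23, f24, f27, f30, f31, f36, f39, f4, f7, f8} — 15 facts.

15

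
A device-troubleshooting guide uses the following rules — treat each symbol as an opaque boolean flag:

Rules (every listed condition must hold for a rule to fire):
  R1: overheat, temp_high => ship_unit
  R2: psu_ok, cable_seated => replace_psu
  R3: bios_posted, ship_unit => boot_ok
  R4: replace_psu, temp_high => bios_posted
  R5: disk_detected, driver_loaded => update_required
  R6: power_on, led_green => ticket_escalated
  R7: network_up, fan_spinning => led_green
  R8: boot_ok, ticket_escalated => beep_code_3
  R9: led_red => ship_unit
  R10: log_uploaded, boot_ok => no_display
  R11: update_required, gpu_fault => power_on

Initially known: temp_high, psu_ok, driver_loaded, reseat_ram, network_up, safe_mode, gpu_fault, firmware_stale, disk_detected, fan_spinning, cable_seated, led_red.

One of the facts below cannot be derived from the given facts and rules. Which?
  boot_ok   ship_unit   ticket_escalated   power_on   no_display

[1] R2 [psu_ok, cable_seated => replace_psu]; R5 [disk_detected, driver_loaded => update_required]; R7 [network_up, fan_spinning => led_green]; R9 [led_red => ship_unit]. ⇒ new: replace_psu, update_required, led_green, ship_unit.
[2] R4 [replace_psu, temp_high => bios_posted]; R11 [update_required, gpu_fault => power_on]. ⇒ new: bios_posted, power_on.
[3] R3 [bios_posted, ship_unit => boot_ok]; R6 [power_on, led_green => ticket_escalated]. ⇒ new: boot_ok, ticket_escalated.
[4] R8 [boot_ok, ticket_escalated => beep_code_3]. ⇒ new: beep_code_3.
Derived: ship_unit (round 1), ticket_escalated (round 3), boot_ok (round 3), power_on (round 2). no_display never appears in any round.

no_display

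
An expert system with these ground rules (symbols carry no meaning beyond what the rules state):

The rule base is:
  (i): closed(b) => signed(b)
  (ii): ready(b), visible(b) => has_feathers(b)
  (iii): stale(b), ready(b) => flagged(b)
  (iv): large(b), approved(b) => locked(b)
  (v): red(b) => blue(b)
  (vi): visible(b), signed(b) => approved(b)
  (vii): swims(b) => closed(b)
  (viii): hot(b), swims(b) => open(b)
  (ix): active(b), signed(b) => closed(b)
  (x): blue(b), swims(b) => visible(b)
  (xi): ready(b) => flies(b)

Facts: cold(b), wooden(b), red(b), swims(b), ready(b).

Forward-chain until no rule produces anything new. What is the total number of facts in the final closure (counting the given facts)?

12

Round 1: (v) [red(b) => blue(b)]; (vii) [swims(b) => closed(b)]; (xi) [ready(b) => flies(b)]. New: blue(b), closed(b), flies(b).
Round 2: (i) [closed(b) => signed(b)]; (x) [blue(b), swims(b) => visible(b)]. New: signed(b), visible(b).
Round 3: (ii) [ready(b), visible(b) => has_feathers(b)]; (vi) [visible(b), signed(b) => approved(b)]. New: has_feathers(b), approved(b).
Closure: {approved(b), blue(b), closed(b), cold(b), flies(b), has_feathers(b), ready(b), red(b), signed(b), swims(b), visible(b), wooden(b)} — 12 facts.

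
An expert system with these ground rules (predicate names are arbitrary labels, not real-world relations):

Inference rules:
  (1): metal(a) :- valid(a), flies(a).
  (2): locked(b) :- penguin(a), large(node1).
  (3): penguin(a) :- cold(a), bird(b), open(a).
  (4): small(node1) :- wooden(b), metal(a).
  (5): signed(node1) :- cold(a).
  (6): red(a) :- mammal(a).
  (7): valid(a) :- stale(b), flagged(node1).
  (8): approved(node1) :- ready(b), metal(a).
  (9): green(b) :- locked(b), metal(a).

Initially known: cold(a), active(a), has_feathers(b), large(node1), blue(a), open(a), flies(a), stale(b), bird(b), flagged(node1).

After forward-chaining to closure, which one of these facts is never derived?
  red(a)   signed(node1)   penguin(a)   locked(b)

red(a)

Round 1 fires (3), (5), (7), giving penguin(a), signed(node1), valid(a).
Round 2 fires (1), (2), giving metal(a), locked(b).
Round 3 fires (9), giving green(b).
Derived: signed(node1) (round 1), penguin(a) (round 1), locked(b) (round 2). red(a) never appears in any round.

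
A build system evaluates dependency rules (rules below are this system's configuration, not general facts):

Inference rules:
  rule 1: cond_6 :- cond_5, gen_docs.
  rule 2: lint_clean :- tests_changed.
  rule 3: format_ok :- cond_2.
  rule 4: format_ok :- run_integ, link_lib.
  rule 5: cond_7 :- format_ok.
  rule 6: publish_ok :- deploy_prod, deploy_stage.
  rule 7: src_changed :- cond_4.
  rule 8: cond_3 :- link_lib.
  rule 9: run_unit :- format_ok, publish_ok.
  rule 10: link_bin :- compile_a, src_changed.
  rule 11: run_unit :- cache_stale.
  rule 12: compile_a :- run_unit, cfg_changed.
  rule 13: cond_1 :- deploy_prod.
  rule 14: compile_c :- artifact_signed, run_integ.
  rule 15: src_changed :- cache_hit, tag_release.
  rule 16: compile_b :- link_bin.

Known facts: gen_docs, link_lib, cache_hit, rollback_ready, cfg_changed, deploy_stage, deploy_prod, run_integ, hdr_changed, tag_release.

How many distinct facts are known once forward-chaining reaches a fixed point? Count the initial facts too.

Round 1: rule 4 [format_ok :- run_integ, link_lib.]; rule 6 [publish_ok :- deploy_prod, deploy_stage.]; rule 8 [cond_3 :- link_lib.]; rule 13 [cond_1 :- deploy_prod.]; rule 15 [src_changed :- cache_hit, tag_release.]. New: format_ok, publish_ok, cond_3, cond_1, src_changed.
Round 2: rule 5 [cond_7 :- format_ok.]; rule 9 [run_unit :- format_ok, publish_ok.]. New: cond_7, run_unit.
Round 3: rule 12 [compile_a :- run_unit, cfg_changed.]. New: compile_a.
Round 4: rule 10 [link_bin :- compile_a, src_changed.]. New: link_bin.
Round 5: rule 16 [compile_b :- link_bin.]. New: compile_b.
Closure: {cache_hit, cfg_changed, compile_a, compile_b, cond_1, cond_3, cond_7, deploy_prod, deploy_stage, format_ok, gen_docs, hdr_changed, link_bin, link_lib, publish_ok, rollback_ready, run_integ, run_unit, src_changed, tag_release} — 20 facts.

20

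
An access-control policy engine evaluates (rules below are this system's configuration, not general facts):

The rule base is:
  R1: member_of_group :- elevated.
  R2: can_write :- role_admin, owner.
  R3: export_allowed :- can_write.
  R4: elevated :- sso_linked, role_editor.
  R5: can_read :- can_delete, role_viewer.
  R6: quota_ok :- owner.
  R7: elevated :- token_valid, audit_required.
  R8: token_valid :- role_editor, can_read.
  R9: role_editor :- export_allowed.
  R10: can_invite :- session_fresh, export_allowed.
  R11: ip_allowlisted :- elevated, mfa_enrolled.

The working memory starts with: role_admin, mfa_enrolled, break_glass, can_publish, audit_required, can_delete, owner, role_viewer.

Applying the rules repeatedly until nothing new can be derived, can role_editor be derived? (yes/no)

Round 1 fires R2, R5, R6, giving can_write, can_read, quota_ok.
Round 2 fires R3, giving export_allowed.
Round 3 fires R9, giving role_editor.
Round 4 fires R8, giving token_valid.
Round 5 fires R7, giving elevated.
Round 6 fires R1, R11, giving member_of_group, ip_allowlisted.
role_editor appears in round 3, so it is derivable.

yes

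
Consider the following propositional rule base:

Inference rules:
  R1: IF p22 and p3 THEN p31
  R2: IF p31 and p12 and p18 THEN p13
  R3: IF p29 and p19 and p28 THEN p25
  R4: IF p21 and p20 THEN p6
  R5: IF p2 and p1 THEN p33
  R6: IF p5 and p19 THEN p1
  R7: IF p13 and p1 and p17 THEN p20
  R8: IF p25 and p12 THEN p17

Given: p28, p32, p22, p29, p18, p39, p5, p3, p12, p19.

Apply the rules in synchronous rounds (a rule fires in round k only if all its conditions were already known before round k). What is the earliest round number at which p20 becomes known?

Round 1: R1 [IF p22 and p3 THEN p31]; R3 [IF p29 and p19 and p28 THEN p25]; R6 [IF p5 and p19 THEN p1]. New: p31, p25, p1.
Round 2: R2 [IF p31 and p12 and p18 THEN p13]; R8 [IF p25 and p12 THEN p17]. New: p13, p17.
Round 3: R7 [IF p13 and p1 and p17 THEN p20]. New: p20.
p20 first appears in round 3.

3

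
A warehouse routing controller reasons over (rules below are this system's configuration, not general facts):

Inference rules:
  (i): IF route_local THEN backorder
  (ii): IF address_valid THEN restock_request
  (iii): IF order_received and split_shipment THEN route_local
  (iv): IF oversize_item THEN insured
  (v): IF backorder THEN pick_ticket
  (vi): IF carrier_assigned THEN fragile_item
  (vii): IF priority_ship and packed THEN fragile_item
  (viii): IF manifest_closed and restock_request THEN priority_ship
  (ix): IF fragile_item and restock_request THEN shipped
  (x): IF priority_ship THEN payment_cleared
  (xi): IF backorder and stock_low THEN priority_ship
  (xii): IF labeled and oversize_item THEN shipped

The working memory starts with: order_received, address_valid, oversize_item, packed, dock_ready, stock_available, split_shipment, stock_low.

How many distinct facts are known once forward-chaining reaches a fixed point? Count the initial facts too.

Round 1: (ii) [IF address_valid THEN restock_request]; (iii) [IF order_received and split_shipment THEN route_local]; (iv) [IF oversize_item THEN insured]. Adds restock_request, route_local, insured.
Round 2: (i) [IF route_local THEN backorder]. Adds backorder.
Round 3: (v) [IF backorder THEN pick_ticket]; (xi) [IF backorder and stock_low THEN priority_ship]. Adds pick_ticket, priority_ship.
Round 4: (vii) [IF priority_ship and packed THEN fragile_item]; (x) [IF priority_ship THEN payment_cleared]. Adds fragile_item, payment_cleared.
Round 5: (ix) [IF fragile_item and restock_request THEN shipped]. Adds shipped.
Closure: {address_valid, backorder, dock_ready, fragile_item, insured, order_received, oversize_item, packed, payment_cleared, pick_ticket, priority_ship, restock_request, route_local, shipped, split_shipment, stock_available, stock_low} — 17 facts.

17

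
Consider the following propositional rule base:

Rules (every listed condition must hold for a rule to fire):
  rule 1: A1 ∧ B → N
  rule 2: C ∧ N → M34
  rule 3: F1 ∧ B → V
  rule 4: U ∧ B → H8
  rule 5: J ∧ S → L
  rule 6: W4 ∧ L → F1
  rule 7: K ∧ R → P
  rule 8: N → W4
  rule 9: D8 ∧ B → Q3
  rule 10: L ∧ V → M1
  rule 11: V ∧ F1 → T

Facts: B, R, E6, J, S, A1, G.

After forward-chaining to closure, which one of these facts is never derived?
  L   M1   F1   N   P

P

Round 1 — rule 1, rule 5, derive N, L.
Round 2 — rule 8, derive W4.
Round 3 — rule 6, derive F1.
Round 4 — rule 3, derive V.
Round 5 — rule 10, rule 11, derive M1, T.
Derived: F1 (round 3), N (round 1), M1 (round 5), L (round 1). P never appears in any round.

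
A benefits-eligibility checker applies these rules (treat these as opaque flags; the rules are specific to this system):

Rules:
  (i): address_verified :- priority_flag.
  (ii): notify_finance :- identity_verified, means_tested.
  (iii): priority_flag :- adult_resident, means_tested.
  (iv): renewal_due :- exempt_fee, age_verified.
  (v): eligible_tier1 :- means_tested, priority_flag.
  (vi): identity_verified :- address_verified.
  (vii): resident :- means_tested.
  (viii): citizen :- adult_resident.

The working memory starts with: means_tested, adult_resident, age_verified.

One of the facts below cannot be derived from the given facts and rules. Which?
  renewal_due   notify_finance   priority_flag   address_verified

Round 1 fires (iii), (vii), (viii), giving priority_flag, resident, citizen.
Round 2 fires (i), (v), giving address_verified, eligible_tier1.
Round 3 fires (vi), giving identity_verified.
Round 4 fires (ii), giving notify_finance.
Derived: address_verified (round 2), notify_finance (round 4), priority_flag (round 1). renewal_due never appears in any round.

renewal_due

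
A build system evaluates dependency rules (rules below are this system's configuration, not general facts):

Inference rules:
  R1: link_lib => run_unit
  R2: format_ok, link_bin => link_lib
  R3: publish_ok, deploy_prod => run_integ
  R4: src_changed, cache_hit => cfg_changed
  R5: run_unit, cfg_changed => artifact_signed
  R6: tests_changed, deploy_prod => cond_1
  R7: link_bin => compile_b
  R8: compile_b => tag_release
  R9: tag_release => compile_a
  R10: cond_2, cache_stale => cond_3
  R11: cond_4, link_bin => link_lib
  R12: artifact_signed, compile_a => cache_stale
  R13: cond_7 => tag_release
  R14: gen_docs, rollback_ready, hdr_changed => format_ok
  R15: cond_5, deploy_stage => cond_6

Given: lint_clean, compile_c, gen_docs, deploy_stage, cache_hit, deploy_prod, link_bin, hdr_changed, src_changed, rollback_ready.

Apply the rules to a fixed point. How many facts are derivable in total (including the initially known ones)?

19

[1] R4 [src_changed, cache_hit => cfg_changed]; R7 [link_bin => compile_b]; R14 [gen_docs, rollback_ready, hdr_changed => format_ok]. ⇒ new: cfg_changed, compile_b, format_ok.
[2] R2 [format_ok, link_bin => link_lib]; R8 [compile_b => tag_release]. ⇒ new: link_lib, tag_release.
[3] R1 [link_lib => run_unit]; R9 [tag_release => compile_a]. ⇒ new: run_unit, compile_a.
[4] R5 [run_unit, cfg_changed => artifact_signed]. ⇒ new: artifact_signed.
[5] R12 [artifact_signed, compile_a => cache_stale]. ⇒ new: cache_stale.
Closure: {artifact_signed, cache_hit, cache_stale, cfg_changed, compile_a, compile_b, compile_c, deploy_prod, deploy_stage, format_ok, gen_docs, hdr_changed, link_bin, link_lib, lint_clean, rollback_ready, run_unit, src_changed, tag_release} — 19 facts.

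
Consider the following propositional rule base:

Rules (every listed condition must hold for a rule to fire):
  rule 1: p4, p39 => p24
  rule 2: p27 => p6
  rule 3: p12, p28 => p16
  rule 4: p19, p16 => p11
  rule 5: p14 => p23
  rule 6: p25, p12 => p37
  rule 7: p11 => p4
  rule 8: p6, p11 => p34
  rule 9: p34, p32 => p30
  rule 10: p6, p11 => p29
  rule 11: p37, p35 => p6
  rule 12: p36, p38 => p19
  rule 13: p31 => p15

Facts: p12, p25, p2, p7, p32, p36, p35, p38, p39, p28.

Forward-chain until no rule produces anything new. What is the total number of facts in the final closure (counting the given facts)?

Round 1 fires rule 3, rule 6, rule 12, giving p16, p37, p19.
Round 2 fires rule 4, rule 11, giving p11, p6.
Round 3 fires rule 7, rule 8, rule 10, giving p4, p34, p29.
Round 4 fires rule 1, rule 9, giving p24, p30.
Closure: {p11, p12, p16, p19, p2, p24, p25, p28, p29, p30, p32, p34, p35, p36, p37, p38, p39, p4, p6, p7} — 20 facts.

20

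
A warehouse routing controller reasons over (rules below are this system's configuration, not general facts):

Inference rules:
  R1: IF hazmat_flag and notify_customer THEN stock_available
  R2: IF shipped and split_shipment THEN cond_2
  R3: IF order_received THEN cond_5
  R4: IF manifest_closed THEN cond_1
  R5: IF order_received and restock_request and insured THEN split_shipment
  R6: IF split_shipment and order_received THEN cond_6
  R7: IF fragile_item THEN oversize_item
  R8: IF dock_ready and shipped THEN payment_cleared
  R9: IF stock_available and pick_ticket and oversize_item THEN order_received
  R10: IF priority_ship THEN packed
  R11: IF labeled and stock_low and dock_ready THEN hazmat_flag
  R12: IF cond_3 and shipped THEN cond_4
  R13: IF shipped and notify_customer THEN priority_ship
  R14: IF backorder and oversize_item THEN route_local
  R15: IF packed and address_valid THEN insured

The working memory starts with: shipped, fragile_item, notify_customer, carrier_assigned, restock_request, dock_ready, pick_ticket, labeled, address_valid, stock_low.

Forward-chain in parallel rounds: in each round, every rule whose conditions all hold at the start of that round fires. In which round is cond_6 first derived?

5

Round 1: R7 [IF fragile_item THEN oversize_item]; R8 [IF dock_ready and shipped THEN payment_cleared]; R11 [IF labeled and stock_low and dock_ready THEN hazmat_flag]; R13 [IF shipped and notify_customer THEN priority_ship]. New: oversize_item, payment_cleared, hazmat_flag, priority_ship.
Round 2: R1 [IF hazmat_flag and notify_customer THEN stock_available]; R10 [IF priority_ship THEN packed]. New: stock_available, packed.
Round 3: R9 [IF stock_available and pick_ticket and oversize_item THEN order_received]; R15 [IF packed and address_valid THEN insured]. New: order_received, insured.
Round 4: R3 [IF order_received THEN cond_5]; R5 [IF order_received and restock_request and insured THEN split_shipment]. New: cond_5, split_shipment.
Round 5: R2 [IF shipped and split_shipment THEN cond_2]; R6 [IF split_shipment and order_received THEN cond_6]. New: cond_2, cond_6.
cond_6 first appears in round 5.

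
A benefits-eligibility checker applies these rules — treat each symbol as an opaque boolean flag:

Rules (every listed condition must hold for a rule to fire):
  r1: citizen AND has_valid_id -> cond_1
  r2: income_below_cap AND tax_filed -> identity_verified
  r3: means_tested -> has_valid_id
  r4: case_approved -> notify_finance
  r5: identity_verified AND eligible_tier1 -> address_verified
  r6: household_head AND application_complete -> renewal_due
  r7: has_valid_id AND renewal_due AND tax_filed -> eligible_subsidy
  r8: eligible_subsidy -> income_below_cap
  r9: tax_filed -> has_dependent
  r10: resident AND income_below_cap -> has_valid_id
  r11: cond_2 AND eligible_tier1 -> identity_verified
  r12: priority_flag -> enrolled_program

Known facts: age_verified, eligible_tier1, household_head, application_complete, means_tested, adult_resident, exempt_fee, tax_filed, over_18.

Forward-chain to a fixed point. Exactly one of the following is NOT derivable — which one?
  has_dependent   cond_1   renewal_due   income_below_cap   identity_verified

Round 1: r3 [means_tested -> has_valid_id]; r6 [household_head AND application_complete -> renewal_due]; r9 [tax_filed -> has_dependent]. Adds has_valid_id, renewal_due, has_dependent.
Round 2: r7 [has_valid_id AND renewal_due AND tax_filed -> eligible_subsidy]. Adds eligible_subsidy.
Round 3: r8 [eligible_subsidy -> income_below_cap]. Adds income_below_cap.
Round 4: r2 [income_below_cap AND tax_filed -> identity_verified]. Adds identity_verified.
Round 5: r5 [identity_verified AND eligible_tier1 -> address_verified]. Adds address_verified.
Derived: has_dependent (round 1), renewal_due (round 1), income_below_cap (round 3), identity_verified (round 4). cond_1 never appears in any round.

cond_1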